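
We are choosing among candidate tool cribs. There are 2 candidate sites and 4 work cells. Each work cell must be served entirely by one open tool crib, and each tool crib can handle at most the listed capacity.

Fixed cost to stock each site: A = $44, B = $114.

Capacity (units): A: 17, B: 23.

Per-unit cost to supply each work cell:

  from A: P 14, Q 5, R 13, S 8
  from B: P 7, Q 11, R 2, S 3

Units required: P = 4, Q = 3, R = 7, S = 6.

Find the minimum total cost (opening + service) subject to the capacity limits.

Open {B}: P→B 7·4=28, Q→B 11·3=33, R→B 2·7=14, S→B 3·6=18.
Loads: B carries 20/23. Service 93; fixed 114; total 207.
Next best feasible plan costs 233.

Minimum total cost: 207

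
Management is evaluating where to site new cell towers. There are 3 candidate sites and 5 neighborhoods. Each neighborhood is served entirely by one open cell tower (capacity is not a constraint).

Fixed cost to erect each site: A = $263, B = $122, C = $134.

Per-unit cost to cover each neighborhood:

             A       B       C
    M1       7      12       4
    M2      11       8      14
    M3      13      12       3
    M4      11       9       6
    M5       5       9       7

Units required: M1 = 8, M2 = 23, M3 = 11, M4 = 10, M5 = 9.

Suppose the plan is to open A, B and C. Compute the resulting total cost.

Total cost: 873

Each neighborhood is assigned to its cheapest site among the open ones.
{A, B, C}: M1→C 4·8=32, M2→B 8·23=184, M3→C 3·11=33, M4→C 6·10=60, M5→A 5·9=45. Service 354; fixed 519; total 873.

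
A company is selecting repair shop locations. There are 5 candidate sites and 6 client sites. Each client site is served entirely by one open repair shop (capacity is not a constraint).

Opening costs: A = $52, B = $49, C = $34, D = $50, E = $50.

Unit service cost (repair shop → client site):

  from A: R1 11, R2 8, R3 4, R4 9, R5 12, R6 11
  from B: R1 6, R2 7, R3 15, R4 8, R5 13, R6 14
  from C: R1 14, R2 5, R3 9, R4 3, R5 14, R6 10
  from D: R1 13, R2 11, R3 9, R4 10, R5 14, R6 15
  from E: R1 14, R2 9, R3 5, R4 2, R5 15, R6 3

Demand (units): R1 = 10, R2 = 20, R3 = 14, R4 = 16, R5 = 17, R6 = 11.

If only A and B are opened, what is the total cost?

Each client site is assigned to its cheapest site among the open ones.
{A, B}: R1→B 6·10=60, R2→B 7·20=140, R3→A 4·14=56, R4→B 8·16=128, R5→A 12·17=204, R6→A 11·11=121. Service 709; fixed 101; total 810.

Total cost: 810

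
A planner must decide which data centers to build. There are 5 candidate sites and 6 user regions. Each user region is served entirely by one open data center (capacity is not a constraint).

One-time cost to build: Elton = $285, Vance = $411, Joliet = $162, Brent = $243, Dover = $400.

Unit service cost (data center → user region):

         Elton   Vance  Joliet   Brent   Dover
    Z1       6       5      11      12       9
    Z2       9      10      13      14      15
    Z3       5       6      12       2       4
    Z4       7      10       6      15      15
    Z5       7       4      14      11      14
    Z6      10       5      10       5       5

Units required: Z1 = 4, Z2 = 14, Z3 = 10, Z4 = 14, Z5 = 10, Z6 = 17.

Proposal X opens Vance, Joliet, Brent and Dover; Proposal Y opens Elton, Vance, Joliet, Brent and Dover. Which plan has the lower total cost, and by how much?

Proposal X: {Vance, Joliet, Brent, Dover}: Z1→Vance 5·4=20, Z2→Vance 10·14=140, Z3→Brent 2·10=20, Z4→Joliet 6·14=84, Z5→Vance 4·10=40, Z6→Vance 5·17=85. Service 389; fixed 1216; total 1605.
Proposal Y: {Elton, Vance, Joliet, Brent, Dover}: Z1→Vance 5·4=20, Z2→Elton 9·14=126, Z3→Brent 2·10=20, Z4→Joliet 6·14=84, Z5→Vance 4·10=40, Z6→Vance 5·17=85. Service 375; fixed 1501; total 1876.
Difference: |1605 − 1876| = 271.

Proposal X is cheaper by 271.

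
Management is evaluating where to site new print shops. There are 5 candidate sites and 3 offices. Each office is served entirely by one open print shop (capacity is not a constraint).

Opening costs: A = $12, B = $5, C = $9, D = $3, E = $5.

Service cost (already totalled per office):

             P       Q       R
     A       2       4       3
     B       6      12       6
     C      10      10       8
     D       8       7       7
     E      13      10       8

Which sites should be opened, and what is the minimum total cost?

For any fixed open set, each office goes to its cheapest open site; total = fixed + service.
{A}: P→A 2, Q→A 4, R→A 3. Service 9; fixed 12; total 21.
{A, D}: P→A 2, Q→A 4, R→A 3. Service 9; fixed 15; total 24.
{D}: service 22 + fixed 3 = 25
{A, B, C, D, E}: service 9 + fixed 34 = 43
No other subset beats 21.

Open A only; minimum total cost 21.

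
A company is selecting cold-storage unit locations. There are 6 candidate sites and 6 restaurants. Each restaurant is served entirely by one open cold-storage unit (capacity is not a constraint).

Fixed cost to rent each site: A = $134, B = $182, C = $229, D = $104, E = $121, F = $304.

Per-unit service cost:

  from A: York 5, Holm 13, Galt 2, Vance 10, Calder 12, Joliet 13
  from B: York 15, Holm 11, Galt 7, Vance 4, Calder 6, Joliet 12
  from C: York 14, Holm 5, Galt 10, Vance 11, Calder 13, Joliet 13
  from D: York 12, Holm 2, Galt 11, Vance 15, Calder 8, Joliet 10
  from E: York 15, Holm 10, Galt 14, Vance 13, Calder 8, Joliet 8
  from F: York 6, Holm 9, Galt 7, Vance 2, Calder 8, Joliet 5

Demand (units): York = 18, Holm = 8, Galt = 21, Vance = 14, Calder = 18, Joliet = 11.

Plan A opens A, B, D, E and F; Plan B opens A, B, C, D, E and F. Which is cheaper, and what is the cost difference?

Plan A is cheaper by 229.

Plan A: {A, B, D, E, F}: York→A 5·18=90, Holm→D 2·8=16, Galt→A 2·21=42, Vance→F 2·14=28, Calder→B 6·18=108, Joliet→F 5·11=55. Service 339; fixed 845; total 1184.
Plan B: {A, B, C, D, E, F}: York→A 5·18=90, Holm→D 2·8=16, Galt→A 2·21=42, Vance→F 2·14=28, Calder→B 6·18=108, Joliet→F 5·11=55. Service 339; fixed 1074; total 1413.
Difference: |1184 − 1413| = 229.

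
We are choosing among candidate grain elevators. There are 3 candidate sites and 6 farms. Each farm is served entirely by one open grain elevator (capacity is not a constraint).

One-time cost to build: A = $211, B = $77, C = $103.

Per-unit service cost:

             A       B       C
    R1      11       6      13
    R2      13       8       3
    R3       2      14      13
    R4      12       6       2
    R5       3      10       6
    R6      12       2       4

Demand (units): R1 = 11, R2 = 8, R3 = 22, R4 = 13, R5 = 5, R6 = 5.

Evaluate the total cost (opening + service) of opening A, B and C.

Total cost: 576

Each farm is assigned to its cheapest site among the open ones.
{A, B, C}: R1→B 6·11=66, R2→C 3·8=24, R3→A 2·22=44, R4→C 2·13=26, R5→A 3·5=15, R6→B 2·5=10. Service 185; fixed 391; total 576.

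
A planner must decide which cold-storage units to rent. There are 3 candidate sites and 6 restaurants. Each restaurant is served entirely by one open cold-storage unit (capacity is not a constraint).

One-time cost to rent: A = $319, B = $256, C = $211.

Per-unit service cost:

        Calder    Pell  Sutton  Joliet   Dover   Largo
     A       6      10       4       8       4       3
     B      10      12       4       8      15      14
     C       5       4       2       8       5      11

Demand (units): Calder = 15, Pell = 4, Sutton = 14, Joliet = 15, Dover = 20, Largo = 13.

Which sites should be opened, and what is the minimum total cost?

Open C only; minimum total cost 693.

For any fixed open set, each restaurant goes to its cheapest open site; total = fixed + service.
{C}: Calder→C 5·15=75, Pell→C 4·4=16, Sutton→C 2·14=28, Joliet→C 8·15=120, Dover→C 5·20=100, Largo→C 11·13=143. Service 482; fixed 211; total 693.
{A}: Calder→A 6·15=90, Pell→A 10·4=40, Sutton→A 4·14=56, Joliet→A 8·15=120, Dover→A 4·20=80, Largo→A 3·13=39. Service 425; fixed 319; total 744.
{A, C}: service 358 + fixed 530 = 888
{A, B, C}: service 358 + fixed 786 = 1144
No other subset beats 693.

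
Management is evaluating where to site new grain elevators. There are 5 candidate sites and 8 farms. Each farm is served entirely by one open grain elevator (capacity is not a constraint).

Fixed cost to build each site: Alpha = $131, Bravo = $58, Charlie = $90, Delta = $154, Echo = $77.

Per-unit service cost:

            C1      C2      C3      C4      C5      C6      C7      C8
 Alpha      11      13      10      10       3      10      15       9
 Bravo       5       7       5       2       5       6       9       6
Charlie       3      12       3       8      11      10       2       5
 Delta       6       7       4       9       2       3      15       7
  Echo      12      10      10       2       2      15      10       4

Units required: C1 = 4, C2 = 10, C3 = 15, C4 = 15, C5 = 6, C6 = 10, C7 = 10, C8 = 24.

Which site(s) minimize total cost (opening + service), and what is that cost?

For any fixed open set, each farm goes to its cheapest open site; total = fixed + service.
{Bravo, Charlie}: C1→Charlie 3·4=12, C2→Bravo 7·10=70, C3→Charlie 3·15=45, C4→Bravo 2·15=30, C5→Bravo 5·6=30, C6→Bravo 6·10=60, C7→Charlie 2·10=20, C8→Charlie 5·24=120. Service 387; fixed 148; total 535.
{Bravo, Charlie, Echo}: service 345 + fixed 225 = 570
{Bravo}: C1→Bravo 5·4=20, C2→Bravo 7·10=70, C3→Bravo 5·15=75, C4→Bravo 2·15=30, C5→Bravo 5·6=30, C6→Bravo 6·10=60, C7→Bravo 9·10=90, C8→Bravo 6·24=144. Service 519; fixed 58; total 577.
{Alpha, Bravo, Charlie, Delta, Echo}: service 315 + fixed 510 = 825
No other subset beats 535.

Open Bravo and Charlie; minimum total cost 535.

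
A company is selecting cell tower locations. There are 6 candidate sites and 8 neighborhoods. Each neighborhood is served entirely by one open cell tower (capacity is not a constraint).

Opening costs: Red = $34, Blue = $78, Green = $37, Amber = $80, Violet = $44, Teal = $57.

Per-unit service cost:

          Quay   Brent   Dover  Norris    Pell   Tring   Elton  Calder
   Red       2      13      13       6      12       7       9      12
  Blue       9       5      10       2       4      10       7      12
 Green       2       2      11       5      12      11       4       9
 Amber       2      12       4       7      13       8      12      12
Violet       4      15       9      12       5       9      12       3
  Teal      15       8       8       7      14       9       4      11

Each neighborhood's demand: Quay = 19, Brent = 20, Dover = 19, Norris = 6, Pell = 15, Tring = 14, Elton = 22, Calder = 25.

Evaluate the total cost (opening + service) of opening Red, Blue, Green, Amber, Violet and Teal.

Total cost: 817

Each neighborhood is assigned to its cheapest site among the open ones.
{Red, Blue, Green, Amber, Violet, Teal}: Quay→Red 2·19=38, Brent→Green 2·20=40, Dover→Amber 4·19=76, Norris→Blue 2·6=12, Pell→Blue 4·15=60, Tring→Red 7·14=98, Elton→Green 4·22=88, Calder→Violet 3·25=75. Service 487; fixed 330; total 817.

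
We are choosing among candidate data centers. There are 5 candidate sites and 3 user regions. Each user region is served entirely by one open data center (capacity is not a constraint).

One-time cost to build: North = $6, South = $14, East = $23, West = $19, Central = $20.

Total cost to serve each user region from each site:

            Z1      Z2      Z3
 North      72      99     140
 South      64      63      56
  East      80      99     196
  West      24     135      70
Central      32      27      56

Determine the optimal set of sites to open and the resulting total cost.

Open Central only; minimum total cost 135.

For any fixed open set, each user region goes to its cheapest open site; total = fixed + service.
{Central}: Z1→Central 32, Z2→Central 27, Z3→Central 56. Service 115; fixed 20; total 135.
{North, Central}: Z1→Central 32, Z2→Central 27, Z3→Central 56. Service 115; fixed 26; total 141.
{West, Central}: service 107 + fixed 39 = 146
{North, South, East, West, Central}: Z1→West 24, Z2→Central 27, Z3→South 56. Service 107; fixed 82; total 189.
No other subset beats 135.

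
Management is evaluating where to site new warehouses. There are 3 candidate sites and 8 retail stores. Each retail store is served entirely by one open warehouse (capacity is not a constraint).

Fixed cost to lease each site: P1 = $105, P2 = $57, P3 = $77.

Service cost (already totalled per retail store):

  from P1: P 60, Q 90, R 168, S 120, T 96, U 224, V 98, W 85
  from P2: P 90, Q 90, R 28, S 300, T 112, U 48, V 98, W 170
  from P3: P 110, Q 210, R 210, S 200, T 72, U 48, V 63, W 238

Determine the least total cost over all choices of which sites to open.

For any fixed open set, each retail store goes to its cheapest open site; total = fixed + service.
{P1, P2}: P→P1 60, Q→P1 90, R→P2 28, S→P1 120, T→P1 96, U→P2 48, V→P1 98, W→P1 85. Service 625; fixed 162; total 787.
{P1, P2, P3}: service 566 + fixed 239 = 805
{P1, P3}: service 706 + fixed 182 = 888
{P2}: service 936 + fixed 57 = 993
(All 7 nonempty subsets were checked; P1 and P2 is lowest.)

Minimum total cost: 787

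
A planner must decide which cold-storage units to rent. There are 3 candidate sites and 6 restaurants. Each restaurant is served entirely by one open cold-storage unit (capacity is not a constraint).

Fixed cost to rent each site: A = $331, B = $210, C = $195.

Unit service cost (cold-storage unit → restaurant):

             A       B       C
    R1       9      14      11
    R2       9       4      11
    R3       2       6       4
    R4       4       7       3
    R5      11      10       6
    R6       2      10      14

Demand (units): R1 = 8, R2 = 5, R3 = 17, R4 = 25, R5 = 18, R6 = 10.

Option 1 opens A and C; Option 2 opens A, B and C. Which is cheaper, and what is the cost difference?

Option 1: {A, C}: R1→A 9·8=72, R2→A 9·5=45, R3→A 2·17=34, R4→C 3·25=75, R5→C 6·18=108, R6→A 2·10=20. Service 354; fixed 526; total 880.
Option 2: {A, B, C}: R1→A 9·8=72, R2→B 4·5=20, R3→A 2·17=34, R4→C 3·25=75, R5→C 6·18=108, R6→A 2·10=20. Service 329; fixed 736; total 1065.
Difference: |880 − 1065| = 185.

Option 1 is cheaper by 185.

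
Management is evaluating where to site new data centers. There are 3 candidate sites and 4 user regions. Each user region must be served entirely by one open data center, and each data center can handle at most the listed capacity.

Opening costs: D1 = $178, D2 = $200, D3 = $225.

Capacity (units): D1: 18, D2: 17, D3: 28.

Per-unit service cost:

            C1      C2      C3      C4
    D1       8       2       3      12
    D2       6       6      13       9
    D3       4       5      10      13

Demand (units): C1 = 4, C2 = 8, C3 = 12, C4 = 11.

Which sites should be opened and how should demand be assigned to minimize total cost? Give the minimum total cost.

Minimum total cost: 638

Open {D1, D3}: C1→D3 4·4=16, C2→D3 5·8=40, C3→D1 3·12=36, C4→D3 13·11=143.
Loads: D1 carries 12/18, D3 carries 23/28. Service 235; fixed 403; total 638.
Next best feasible plan costs 654.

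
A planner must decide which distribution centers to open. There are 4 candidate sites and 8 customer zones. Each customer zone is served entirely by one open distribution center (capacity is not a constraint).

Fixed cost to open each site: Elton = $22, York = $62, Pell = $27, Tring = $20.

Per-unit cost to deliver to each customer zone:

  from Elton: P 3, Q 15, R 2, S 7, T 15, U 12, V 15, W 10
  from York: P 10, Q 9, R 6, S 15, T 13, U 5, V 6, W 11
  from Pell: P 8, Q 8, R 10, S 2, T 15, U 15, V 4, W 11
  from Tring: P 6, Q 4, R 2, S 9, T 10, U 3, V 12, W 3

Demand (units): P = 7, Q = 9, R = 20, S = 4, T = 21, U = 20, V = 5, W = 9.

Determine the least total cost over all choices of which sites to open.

Minimum total cost: 490

For any fixed open set, each customer zone goes to its cheapest open site; total = fixed + service.
{Pell, Tring}: P→Tring 6·7=42, Q→Tring 4·9=36, R→Tring 2·20=40, S→Pell 2·4=8, T→Tring 10·21=210, U→Tring 3·20=60, V→Pell 4·5=20, W→Tring 3·9=27. Service 443; fixed 47; total 490.
{Elton, Pell, Tring}: P→Elton 3·7=21, Q→Tring 4·9=36, R→Elton 2·20=40, S→Pell 2·4=8, T→Tring 10·21=210, U→Tring 3·20=60, V→Pell 4·5=20, W→Tring 3·9=27. Service 422; fixed 69; total 491.
{Elton, Tring}: P→Elton 3·7=21, Q→Tring 4·9=36, R→Elton 2·20=40, S→Elton 7·4=28, T→Tring 10·21=210, U→Tring 3·20=60, V→Tring 12·5=60, W→Tring 3·9=27. Service 482; fixed 42; total 524.
{Elton, York, Pell, Tring}: service 422 + fixed 131 = 553
(All 15 nonempty subsets were checked; Pell and Tring is lowest.)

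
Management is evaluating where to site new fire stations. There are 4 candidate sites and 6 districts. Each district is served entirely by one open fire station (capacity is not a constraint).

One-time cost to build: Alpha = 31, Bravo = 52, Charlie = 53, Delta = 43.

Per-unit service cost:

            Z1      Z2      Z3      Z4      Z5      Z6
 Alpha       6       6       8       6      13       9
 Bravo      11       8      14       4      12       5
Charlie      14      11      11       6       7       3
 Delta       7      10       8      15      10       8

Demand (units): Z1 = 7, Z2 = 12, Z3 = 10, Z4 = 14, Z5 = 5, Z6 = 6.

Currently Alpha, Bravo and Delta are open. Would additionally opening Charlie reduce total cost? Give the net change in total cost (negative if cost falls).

No — net change +26 (cost rises by 26).

Current service cost with {Alpha, Bravo, Delta}: 330.
Adding Charlie: each district re-picks its cheapest; new service cost 303, saving 27.
Extra fixed cost: 53. Net change = 53 − 27 = 26.
(Totals: 456 → 482.)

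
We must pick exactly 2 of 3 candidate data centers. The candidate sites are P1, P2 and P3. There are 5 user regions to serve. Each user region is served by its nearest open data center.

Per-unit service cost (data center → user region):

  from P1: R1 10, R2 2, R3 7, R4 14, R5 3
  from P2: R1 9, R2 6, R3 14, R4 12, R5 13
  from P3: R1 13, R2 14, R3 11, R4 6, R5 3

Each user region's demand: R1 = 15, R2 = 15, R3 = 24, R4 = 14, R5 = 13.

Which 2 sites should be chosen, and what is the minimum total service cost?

With exactly 2 open, each user region uses its cheapest among the chosen.
{P1, P3}: R1→P1 10·15=150, R2→P1 2·15=30, R3→P1 7·24=168, R4→P3 6·14=84, R5→P1 3·13=39. Service cost 471.
{P1, P2}: service cost 540
{P2, P3}: service cost 612
Among all 3 size-2 choices, {P1, P3} is lowest.

Choose P1 and P3; total service cost 471.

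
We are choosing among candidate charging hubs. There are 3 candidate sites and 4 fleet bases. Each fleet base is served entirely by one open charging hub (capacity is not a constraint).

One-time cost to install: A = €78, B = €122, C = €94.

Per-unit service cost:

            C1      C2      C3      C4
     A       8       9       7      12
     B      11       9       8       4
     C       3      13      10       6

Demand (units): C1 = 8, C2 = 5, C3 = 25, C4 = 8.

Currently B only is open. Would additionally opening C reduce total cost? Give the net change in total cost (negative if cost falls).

Current service cost with {B}: 365.
Adding C: each fleet base re-picks its cheapest; new service cost 301, saving 64.
Extra fixed cost: 94. Net change = 94 − 64 = 30.
(Totals: 487 → 517.)

No — net change +30 (cost rises by 30).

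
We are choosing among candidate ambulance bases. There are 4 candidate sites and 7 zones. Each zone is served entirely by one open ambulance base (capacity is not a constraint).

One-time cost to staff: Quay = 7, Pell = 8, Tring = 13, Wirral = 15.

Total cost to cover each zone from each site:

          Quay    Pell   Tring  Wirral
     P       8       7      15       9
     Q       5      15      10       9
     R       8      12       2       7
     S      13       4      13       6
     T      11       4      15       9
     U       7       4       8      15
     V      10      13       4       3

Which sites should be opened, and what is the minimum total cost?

Open Pell and Tring; minimum total cost 56.

For any fixed open set, each zone goes to its cheapest open site; total = fixed + service.
{Pell, Tring}: P→Pell 7, Q→Tring 10, R→Tring 2, S→Pell 4, T→Pell 4, U→Pell 4, V→Tring 4. Service 35; fixed 21; total 56.
{Quay, Pell}: service 42 + fixed 15 = 57
{Quay, Pell, Tring}: service 30 + fixed 28 = 58
{Quay, Pell, Tring, Wirral}: service 29 + fixed 43 = 72
(All 15 nonempty subsets were checked; Pell and Tring is lowest.)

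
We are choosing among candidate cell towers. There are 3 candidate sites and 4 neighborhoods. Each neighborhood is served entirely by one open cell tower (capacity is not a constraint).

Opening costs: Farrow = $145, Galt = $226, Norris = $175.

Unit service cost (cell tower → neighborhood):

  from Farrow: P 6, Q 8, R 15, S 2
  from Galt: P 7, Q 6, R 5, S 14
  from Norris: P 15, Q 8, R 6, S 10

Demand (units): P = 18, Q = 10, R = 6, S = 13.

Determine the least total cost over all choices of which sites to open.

For any fixed open set, each neighborhood goes to its cheapest open site; total = fixed + service.
{Farrow}: P→Farrow 6·18=108, Q→Farrow 8·10=80, R→Farrow 15·6=90, S→Farrow 2·13=26. Service 304; fixed 145; total 449.
{Farrow, Norris}: service 250 + fixed 320 = 570
{Farrow, Galt}: P→Farrow 6·18=108, Q→Galt 6·10=60, R→Galt 5·6=30, S→Farrow 2·13=26. Service 224; fixed 371; total 595.
{Farrow, Galt, Norris}: service 224 + fixed 546 = 770
No other subset beats 449.

Minimum total cost: 449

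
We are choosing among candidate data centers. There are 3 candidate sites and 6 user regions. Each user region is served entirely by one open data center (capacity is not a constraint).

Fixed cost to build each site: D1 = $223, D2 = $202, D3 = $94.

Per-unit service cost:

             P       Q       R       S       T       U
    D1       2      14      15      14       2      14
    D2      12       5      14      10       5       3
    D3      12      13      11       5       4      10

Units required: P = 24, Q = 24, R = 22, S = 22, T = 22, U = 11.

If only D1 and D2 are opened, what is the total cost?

Each user region is assigned to its cheapest site among the open ones.
{D1, D2}: P→D1 2·24=48, Q→D2 5·24=120, R→D2 14·22=308, S→D2 10·22=220, T→D1 2·22=44, U→D2 3·11=33. Service 773; fixed 425; total 1198.

Total cost: 1198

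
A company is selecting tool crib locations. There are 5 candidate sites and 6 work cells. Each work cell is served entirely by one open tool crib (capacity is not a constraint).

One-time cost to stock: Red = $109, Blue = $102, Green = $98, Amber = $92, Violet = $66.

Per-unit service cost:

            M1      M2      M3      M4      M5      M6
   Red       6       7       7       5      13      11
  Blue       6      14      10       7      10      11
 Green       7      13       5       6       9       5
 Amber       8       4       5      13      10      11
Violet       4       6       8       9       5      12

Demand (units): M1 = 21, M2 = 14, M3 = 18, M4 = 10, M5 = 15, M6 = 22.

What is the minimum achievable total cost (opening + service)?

For any fixed open set, each work cell goes to its cheapest open site; total = fixed + service.
{Green, Violet}: M1→Violet 4·21=84, M2→Violet 6·14=84, M3→Green 5·18=90, M4→Green 6·10=60, M5→Violet 5·15=75, M6→Green 5·22=110. Service 503; fixed 164; total 667.
{Green, Amber, Violet}: service 475 + fixed 256 = 731
{Red, Green, Violet}: M1→Violet 4·21=84, M2→Violet 6·14=84, M3→Green 5·18=90, M4→Red 5·10=50, M5→Violet 5·15=75, M6→Green 5·22=110. Service 493; fixed 273; total 766.
{Red, Blue, Green, Amber, Violet}: M1→Violet 4·21=84, M2→Amber 4·14=56, M3→Green 5·18=90, M4→Red 5·10=50, M5→Violet 5·15=75, M6→Green 5·22=110. Service 465; fixed 467; total 932.
No other subset beats 667.

Minimum total cost: 667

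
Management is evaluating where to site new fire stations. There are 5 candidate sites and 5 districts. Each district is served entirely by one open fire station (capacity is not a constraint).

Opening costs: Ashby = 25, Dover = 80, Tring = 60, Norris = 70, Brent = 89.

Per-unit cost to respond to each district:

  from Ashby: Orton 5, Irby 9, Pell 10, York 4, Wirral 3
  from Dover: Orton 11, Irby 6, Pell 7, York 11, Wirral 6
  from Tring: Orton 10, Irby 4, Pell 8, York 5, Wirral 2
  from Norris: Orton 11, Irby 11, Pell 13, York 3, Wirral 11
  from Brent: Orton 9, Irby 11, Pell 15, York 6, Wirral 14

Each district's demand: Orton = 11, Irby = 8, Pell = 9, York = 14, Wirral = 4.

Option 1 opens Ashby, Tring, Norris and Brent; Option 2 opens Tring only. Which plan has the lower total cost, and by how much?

Option 2 is cheaper by 101.

Option 1: {Ashby, Tring, Norris, Brent}: Orton→Ashby 5·11=55, Irby→Tring 4·8=32, Pell→Tring 8·9=72, York→Norris 3·14=42, Wirral→Tring 2·4=8. Service 209; fixed 244; total 453.
Option 2: {Tring}: Orton→Tring 10·11=110, Irby→Tring 4·8=32, Pell→Tring 8·9=72, York→Tring 5·14=70, Wirral→Tring 2·4=8. Service 292; fixed 60; total 352.
Difference: |453 − 352| = 101.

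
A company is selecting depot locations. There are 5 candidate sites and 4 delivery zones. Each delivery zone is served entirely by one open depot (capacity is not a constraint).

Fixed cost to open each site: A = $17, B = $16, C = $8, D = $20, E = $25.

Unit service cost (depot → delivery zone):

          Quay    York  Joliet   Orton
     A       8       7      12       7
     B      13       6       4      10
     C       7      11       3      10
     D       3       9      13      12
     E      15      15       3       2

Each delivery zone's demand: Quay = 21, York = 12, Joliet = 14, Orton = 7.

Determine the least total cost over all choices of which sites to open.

Minimum total cost: 252

For any fixed open set, each delivery zone goes to its cheapest open site; total = fixed + service.
{B, D, E}: Quay→D 3·21=63, York→B 6·12=72, Joliet→E 3·14=42, Orton→E 2·7=14. Service 191; fixed 61; total 252.
{B, C, D, E}: Quay→D 3·21=63, York→B 6·12=72, Joliet→C 3·14=42, Orton→E 2·7=14. Service 191; fixed 69; total 260.
{A, D, E}: service 203 + fixed 62 = 265
{A, B, C, D, E}: service 191 + fixed 86 = 277
No other subset beats 252.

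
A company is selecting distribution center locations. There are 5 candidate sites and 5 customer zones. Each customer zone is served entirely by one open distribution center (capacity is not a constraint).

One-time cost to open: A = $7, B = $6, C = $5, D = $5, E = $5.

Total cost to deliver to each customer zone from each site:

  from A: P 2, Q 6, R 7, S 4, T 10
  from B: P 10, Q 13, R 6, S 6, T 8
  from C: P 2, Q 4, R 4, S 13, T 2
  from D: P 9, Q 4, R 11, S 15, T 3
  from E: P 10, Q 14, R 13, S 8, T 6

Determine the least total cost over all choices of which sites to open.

For any fixed open set, each customer zone goes to its cheapest open site; total = fixed + service.
{A, C}: P→A 2, Q→C 4, R→C 4, S→A 4, T→C 2. Service 16; fixed 12; total 28.
{B, C}: P→C 2, Q→C 4, R→C 4, S→B 6, T→C 2. Service 18; fixed 11; total 29.
{C}: P→C 2, Q→C 4, R→C 4, S→C 13, T→C 2. Service 25; fixed 5; total 30.
{A, B, C, D, E}: service 16 + fixed 28 = 44
No other subset beats 28.

Minimum total cost: 28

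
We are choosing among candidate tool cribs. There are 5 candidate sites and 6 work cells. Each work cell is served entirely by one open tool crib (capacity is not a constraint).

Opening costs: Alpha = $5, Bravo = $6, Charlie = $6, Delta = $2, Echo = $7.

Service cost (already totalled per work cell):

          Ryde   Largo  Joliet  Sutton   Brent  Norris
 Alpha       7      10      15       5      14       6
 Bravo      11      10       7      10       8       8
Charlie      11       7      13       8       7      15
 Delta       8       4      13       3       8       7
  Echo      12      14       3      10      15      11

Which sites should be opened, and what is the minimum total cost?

For any fixed open set, each work cell goes to its cheapest open site; total = fixed + service.
{Delta, Echo}: Ryde→Delta 8, Largo→Delta 4, Joliet→Echo 3, Sutton→Delta 3, Brent→Delta 8, Norris→Delta 7. Service 33; fixed 9; total 42.
{Alpha, Delta, Echo}: service 31 + fixed 14 = 45
{Bravo, Delta}: service 37 + fixed 8 = 45
{Alpha, Bravo, Charlie, Delta, Echo}: service 30 + fixed 26 = 56
No other subset beats 42.

Open Delta and Echo; minimum total cost 42.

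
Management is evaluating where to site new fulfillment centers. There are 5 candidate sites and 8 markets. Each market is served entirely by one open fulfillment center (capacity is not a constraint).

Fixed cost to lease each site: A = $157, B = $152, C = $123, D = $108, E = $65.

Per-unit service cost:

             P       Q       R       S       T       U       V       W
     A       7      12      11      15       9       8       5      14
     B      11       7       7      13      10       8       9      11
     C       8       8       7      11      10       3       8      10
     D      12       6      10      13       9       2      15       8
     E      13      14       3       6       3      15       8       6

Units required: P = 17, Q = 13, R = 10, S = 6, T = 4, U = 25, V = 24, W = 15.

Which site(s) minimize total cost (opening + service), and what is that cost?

Open C and E; minimum total cost 863.

For any fixed open set, each market goes to its cheapest open site; total = fixed + service.
{C, E}: P→C 8·17=136, Q→C 8·13=104, R→E 3·10=30, S→E 6·6=36, T→E 3·4=12, U→C 3·25=75, V→C 8·24=192, W→E 6·15=90. Service 675; fixed 188; total 863.
{A, D, E}: service 535 + fixed 330 = 865
{D, E}: service 692 + fixed 173 = 865
{A, B, C, D, E}: service 535 + fixed 605 = 1140
No other subset beats 863.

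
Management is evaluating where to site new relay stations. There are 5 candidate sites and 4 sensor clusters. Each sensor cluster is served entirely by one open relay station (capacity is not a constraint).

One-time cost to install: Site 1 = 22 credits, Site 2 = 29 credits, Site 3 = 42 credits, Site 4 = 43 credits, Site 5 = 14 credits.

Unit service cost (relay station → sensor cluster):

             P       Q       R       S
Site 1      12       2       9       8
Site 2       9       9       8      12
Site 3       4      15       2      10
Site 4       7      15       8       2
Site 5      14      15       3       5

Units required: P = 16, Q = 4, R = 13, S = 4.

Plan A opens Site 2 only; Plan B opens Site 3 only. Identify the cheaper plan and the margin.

Plan B is cheaper by 129.

Plan A: {Site 2}: P→Site 2 9·16=144, Q→Site 2 9·4=36, R→Site 2 8·13=104, S→Site 2 12·4=48. Service 332; fixed 29; total 361.
Plan B: {Site 3}: P→Site 3 4·16=64, Q→Site 3 15·4=60, R→Site 3 2·13=26, S→Site 3 10·4=40. Service 190; fixed 42; total 232.
Difference: |361 − 232| = 129.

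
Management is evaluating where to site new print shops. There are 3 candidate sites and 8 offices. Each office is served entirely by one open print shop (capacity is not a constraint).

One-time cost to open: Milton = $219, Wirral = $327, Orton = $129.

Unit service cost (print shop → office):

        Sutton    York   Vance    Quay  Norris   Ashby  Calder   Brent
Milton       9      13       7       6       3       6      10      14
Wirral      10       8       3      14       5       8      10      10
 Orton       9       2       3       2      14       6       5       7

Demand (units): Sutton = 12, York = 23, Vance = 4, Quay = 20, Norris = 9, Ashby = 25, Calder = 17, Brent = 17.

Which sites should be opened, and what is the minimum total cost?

Open Orton only; minimum total cost 815.

For any fixed open set, each office goes to its cheapest open site; total = fixed + service.
{Orton}: Sutton→Orton 9·12=108, York→Orton 2·23=46, Vance→Orton 3·4=12, Quay→Orton 2·20=40, Norris→Orton 14·9=126, Ashby→Orton 6·25=150, Calder→Orton 5·17=85, Brent→Orton 7·17=119. Service 686; fixed 129; total 815.
{Milton, Orton}: Sutton→Milton 9·12=108, York→Orton 2·23=46, Vance→Orton 3·4=12, Quay→Orton 2·20=40, Norris→Milton 3·9=27, Ashby→Milton 6·25=150, Calder→Orton 5·17=85, Brent→Orton 7·17=119. Service 587; fixed 348; total 935.
{Wirral, Orton}: Sutton→Orton 9·12=108, York→Orton 2·23=46, Vance→Wirral 3·4=12, Quay→Orton 2·20=40, Norris→Wirral 5·9=45, Ashby→Orton 6·25=150, Calder→Orton 5·17=85, Brent→Orton 7·17=119. Service 605; fixed 456; total 1061.
{Milton, Wirral, Orton}: service 587 + fixed 675 = 1262
No other subset beats 815.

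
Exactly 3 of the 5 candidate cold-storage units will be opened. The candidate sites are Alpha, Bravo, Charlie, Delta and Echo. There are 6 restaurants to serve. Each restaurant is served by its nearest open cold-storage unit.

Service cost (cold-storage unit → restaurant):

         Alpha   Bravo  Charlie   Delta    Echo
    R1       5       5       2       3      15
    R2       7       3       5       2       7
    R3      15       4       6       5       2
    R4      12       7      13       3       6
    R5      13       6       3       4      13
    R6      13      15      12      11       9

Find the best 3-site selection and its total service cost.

Choose Charlie, Delta and Echo; total service cost 21.

With exactly 3 open, each restaurant uses its cheapest among the chosen.
{Charlie, Delta, Echo}: R1→Charlie 2, R2→Delta 2, R3→Echo 2, R4→Delta 3, R5→Charlie 3, R6→Echo 9. Service cost 21.
{Alpha, Delta, Echo}: service cost 23
{Bravo, Delta, Echo}: service cost 23
Among all 10 size-3 choices, {Charlie, Delta, Echo} is lowest.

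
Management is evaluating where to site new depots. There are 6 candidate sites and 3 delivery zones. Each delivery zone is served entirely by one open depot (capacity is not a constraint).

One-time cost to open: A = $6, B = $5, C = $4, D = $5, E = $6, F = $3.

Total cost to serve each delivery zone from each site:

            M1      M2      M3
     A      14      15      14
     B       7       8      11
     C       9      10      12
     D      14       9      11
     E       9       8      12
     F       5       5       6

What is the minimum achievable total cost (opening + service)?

For any fixed open set, each delivery zone goes to its cheapest open site; total = fixed + service.
{F}: M1→F 5, M2→F 5, M3→F 6. Service 16; fixed 3; total 19.
{C, F}: M1→F 5, M2→F 5, M3→F 6. Service 16; fixed 7; total 23.
{B, F}: service 16 + fixed 8 = 24
{A, B, C, D, E, F}: M1→F 5, M2→F 5, M3→F 6. Service 16; fixed 29; total 45.
No other subset beats 19.

Minimum total cost: 19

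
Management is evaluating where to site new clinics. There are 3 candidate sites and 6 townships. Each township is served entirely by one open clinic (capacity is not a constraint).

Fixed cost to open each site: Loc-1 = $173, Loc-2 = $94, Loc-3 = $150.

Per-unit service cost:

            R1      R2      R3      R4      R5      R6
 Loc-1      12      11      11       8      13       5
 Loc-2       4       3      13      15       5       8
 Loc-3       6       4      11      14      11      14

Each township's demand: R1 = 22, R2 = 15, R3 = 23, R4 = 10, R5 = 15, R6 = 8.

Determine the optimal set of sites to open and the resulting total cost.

Open Loc-2 only; minimum total cost 815.

For any fixed open set, each township goes to its cheapest open site; total = fixed + service.
{Loc-2}: R1→Loc-2 4·22=88, R2→Loc-2 3·15=45, R3→Loc-2 13·23=299, R4→Loc-2 15·10=150, R5→Loc-2 5·15=75, R6→Loc-2 8·8=64. Service 721; fixed 94; total 815.
{Loc-1, Loc-2}: R1→Loc-2 4·22=88, R2→Loc-2 3·15=45, R3→Loc-1 11·23=253, R4→Loc-1 8·10=80, R5→Loc-2 5·15=75, R6→Loc-1 5·8=40. Service 581; fixed 267; total 848.
{Loc-2, Loc-3}: service 665 + fixed 244 = 909
{Loc-1, Loc-2, Loc-3}: service 581 + fixed 417 = 998
No other subset beats 815.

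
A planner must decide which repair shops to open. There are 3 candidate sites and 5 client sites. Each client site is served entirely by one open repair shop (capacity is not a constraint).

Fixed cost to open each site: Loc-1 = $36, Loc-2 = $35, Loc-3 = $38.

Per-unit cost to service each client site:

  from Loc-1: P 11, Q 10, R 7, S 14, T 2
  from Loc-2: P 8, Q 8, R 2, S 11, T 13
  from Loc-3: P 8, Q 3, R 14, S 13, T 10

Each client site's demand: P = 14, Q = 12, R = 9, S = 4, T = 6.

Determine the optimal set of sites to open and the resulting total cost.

Open Loc-1, Loc-2 and Loc-3; minimum total cost 331.

For any fixed open set, each client site goes to its cheapest open site; total = fixed + service.
{Loc-1, Loc-2, Loc-3}: P→Loc-2 8·14=112, Q→Loc-3 3·12=36, R→Loc-2 2·9=18, S→Loc-2 11·4=44, T→Loc-1 2·6=12. Service 222; fixed 109; total 331.
{Loc-2, Loc-3}: P→Loc-2 8·14=112, Q→Loc-3 3·12=36, R→Loc-2 2·9=18, S→Loc-2 11·4=44, T→Loc-3 10·6=60. Service 270; fixed 73; total 343.
{Loc-1, Loc-3}: service 275 + fixed 74 = 349
{Loc-2}: service 348 + fixed 35 = 383
(All 7 nonempty subsets were checked; Loc-1, Loc-2 and Loc-3 is lowest.)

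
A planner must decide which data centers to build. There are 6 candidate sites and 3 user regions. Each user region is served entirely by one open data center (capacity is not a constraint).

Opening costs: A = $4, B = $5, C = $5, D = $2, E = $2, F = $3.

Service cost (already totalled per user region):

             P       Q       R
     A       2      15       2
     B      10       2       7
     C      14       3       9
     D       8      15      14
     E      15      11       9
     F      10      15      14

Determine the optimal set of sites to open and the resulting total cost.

For any fixed open set, each user region goes to its cheapest open site; total = fixed + service.
{A, B}: P→A 2, Q→B 2, R→A 2. Service 6; fixed 9; total 15.
{A, C}: P→A 2, Q→C 3, R→A 2. Service 7; fixed 9; total 16.
{A, B, D}: service 6 + fixed 11 = 17
{A, B, C, D, E, F}: service 6 + fixed 21 = 27
No other subset beats 15.

Open A and B; minimum total cost 15.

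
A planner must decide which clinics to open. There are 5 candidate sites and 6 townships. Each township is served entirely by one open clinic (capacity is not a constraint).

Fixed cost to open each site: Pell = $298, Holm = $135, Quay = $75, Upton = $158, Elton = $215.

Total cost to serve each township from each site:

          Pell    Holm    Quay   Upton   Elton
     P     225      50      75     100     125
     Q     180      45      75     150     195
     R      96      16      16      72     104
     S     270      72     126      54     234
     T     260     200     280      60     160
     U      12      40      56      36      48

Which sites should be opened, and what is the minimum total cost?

For any fixed open set, each township goes to its cheapest open site; total = fixed + service.
{Quay, Upton}: P→Quay 75, Q→Quay 75, R→Quay 16, S→Upton 54, T→Upton 60, U→Upton 36. Service 316; fixed 233; total 549.
{Holm, Upton}: P→Holm 50, Q→Holm 45, R→Holm 16, S→Upton 54, T→Upton 60, U→Upton 36. Service 261; fixed 293; total 554.
{Holm}: service 423 + fixed 135 = 558
{Pell, Holm, Quay, Upton, Elton}: service 237 + fixed 881 = 1118
No other subset beats 549.

Open Quay and Upton; minimum total cost 549.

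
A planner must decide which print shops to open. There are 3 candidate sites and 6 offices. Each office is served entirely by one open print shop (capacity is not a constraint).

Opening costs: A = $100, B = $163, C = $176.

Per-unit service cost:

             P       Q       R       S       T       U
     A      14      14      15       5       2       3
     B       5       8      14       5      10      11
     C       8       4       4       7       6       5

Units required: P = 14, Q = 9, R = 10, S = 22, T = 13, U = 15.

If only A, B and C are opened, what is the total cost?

Each office is assigned to its cheapest site among the open ones.
{A, B, C}: P→B 5·14=70, Q→C 4·9=36, R→C 4·10=40, S→A 5·22=110, T→A 2·13=26, U→A 3·15=45. Service 327; fixed 439; total 766.

Total cost: 766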